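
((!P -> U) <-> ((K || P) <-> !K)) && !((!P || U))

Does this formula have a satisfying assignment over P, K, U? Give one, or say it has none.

P = True, K = False, U = False

  (!P -> U) <-> ((K || P) <-> !K) = True
    !P -> U = True
      !P = False
    (K || P) <-> !K = True
      K || P = True
      !K = True
  !((!P || U)) = True
    !P || U = False
      !P = False
Both conjuncts True, so the formula holds.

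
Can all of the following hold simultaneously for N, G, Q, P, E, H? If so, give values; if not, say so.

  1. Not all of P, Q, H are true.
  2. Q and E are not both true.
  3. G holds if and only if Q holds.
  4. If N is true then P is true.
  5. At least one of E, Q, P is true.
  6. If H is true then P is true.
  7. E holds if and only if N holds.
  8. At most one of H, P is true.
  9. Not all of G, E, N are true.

N = False, G = True, Q = True, P = True, E = False, H = False

  (1) {P, Q, H}: 2/3 true — not all ✓
  (2) Q=T, E=F — not both ✓
  (3) G=T, Q=T — same ✓
  (4) N=F ⇒ P: vacuous ✓
  (5) {E, Q, P}: 2 true — at least one ✓
  (6) H=F ⇒ P: vacuous ✓
  (7) E=F, N=F — same ✓
  (8) {H, P}: 1 true — at most one ✓
  (9) {G, E, N}: 1/3 true — not all ✓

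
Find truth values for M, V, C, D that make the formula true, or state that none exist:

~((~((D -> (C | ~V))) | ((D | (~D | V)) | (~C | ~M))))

Case D = True: the formula becomes ~((~((C | ~V)) | True)) = False.
Case D = False: the formula becomes ~((False | True)) = False.
Both cases fail — unsatisfiable.

Unsatisfiable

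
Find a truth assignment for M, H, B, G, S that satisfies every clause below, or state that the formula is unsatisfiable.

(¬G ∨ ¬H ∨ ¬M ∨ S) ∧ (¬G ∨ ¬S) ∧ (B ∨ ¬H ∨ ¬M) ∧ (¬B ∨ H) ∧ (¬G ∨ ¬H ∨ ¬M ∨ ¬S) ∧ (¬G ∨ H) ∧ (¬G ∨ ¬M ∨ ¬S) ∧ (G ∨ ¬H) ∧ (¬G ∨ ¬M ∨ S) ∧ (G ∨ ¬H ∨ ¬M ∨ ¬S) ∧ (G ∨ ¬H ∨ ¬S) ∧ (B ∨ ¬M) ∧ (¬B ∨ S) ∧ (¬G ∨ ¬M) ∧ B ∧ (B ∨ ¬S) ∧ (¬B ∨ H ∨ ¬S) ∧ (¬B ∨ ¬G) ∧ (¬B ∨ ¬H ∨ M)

Case B = True:
  (¬B ∨ H) forces H = True.
  (G ∨ ¬H) forces G = True.
  Clause (¬B ∨ ¬G) is falsified — contradiction.
Case B = False:
  Clause (B) is falsified — contradiction.
Both cases fail, so the formula is unsatisfiable.

Unsatisfiable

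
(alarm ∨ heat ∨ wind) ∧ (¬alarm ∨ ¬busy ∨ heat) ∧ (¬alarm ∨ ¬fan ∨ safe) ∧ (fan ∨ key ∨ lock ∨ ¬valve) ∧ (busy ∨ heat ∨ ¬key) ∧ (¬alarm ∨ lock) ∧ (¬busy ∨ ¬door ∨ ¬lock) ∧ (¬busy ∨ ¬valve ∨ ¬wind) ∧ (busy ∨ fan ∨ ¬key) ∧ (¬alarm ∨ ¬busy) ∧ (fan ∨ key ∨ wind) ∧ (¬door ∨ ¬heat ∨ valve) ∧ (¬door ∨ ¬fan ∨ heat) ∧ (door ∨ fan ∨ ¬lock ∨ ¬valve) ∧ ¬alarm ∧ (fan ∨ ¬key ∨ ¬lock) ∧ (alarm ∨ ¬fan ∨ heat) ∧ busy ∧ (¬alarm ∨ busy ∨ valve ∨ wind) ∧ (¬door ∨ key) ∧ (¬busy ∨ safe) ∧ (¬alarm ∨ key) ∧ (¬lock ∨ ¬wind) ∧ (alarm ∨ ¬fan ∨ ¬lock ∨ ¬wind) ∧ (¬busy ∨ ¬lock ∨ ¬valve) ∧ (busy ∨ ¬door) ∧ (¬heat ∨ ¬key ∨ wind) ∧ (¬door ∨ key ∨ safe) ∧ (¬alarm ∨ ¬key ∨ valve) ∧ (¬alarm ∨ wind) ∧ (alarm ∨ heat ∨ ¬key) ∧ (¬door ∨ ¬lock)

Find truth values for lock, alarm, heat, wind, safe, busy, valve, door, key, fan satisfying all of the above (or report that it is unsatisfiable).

Unit clause (¬alarm) forces alarm = False.
Unit clause (busy) forces busy = True.
In (¬busy ∨ safe) only safe is left, so safe = True.
Set lock = False.
Set heat = True.
Set wind = False.
  then (¬heat ∨ ¬key ∨ wind) forces key = False.
  then (fan ∨ key ∨ wind) forces fan = True.
  then (¬door ∨ key) forces door = False.
Set valve = True.
All clauses satisfied.

lock = False, alarm = False, heat = True, wind = False, safe = True, busy = True, valve = True, door = False, key = False, fan = True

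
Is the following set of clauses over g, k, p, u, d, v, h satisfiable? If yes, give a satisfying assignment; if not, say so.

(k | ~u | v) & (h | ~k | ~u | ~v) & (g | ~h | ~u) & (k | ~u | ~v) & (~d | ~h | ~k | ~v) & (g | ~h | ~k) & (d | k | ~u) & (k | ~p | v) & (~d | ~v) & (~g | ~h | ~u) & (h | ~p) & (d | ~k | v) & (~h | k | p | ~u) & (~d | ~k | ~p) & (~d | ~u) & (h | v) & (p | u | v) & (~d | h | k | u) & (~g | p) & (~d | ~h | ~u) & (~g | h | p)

Set g = False.
Set k = False.
Set p = True.
  then (k | ~p | v) forces v = True.
  then (~d | ~v) forces d = False.
  then (h | ~p) forces h = True.
  then (g | ~h | ~u) forces u = False.
All clauses satisfied.

g = False, k = False, p = True, u = False, d = False, v = True, h = True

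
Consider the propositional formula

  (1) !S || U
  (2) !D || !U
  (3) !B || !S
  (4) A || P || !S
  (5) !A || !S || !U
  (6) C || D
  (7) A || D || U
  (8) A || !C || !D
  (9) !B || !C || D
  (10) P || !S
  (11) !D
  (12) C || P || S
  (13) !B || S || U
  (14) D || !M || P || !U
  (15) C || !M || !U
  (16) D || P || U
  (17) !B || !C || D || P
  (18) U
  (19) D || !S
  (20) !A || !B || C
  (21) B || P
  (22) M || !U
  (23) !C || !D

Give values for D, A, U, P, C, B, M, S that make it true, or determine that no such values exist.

D = False, A = True, U = True, P = True, C = True, B = False, M = True, S = False

Unit clause (!D) forces D = False.
Unit clause (U) forces U = True.
In (D || !S) only !S is left, so S = False.
In (M || !U) only M is left, so M = True.
In (C || D) only C is left, so C = True.
In (!B || !C || D) only !B is left, so B = False.
In (D || !M || P || !U) only P is left, so P = True.
Set A = True.
All clauses satisfied.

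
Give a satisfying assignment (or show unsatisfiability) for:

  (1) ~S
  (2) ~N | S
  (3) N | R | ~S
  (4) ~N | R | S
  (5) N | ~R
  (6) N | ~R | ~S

Unit clause (~S) forces S = False.
In (~N | S) only ~N is left, so N = False.
In (N | ~R) only ~R is left, so R = False.
Check each clause:
  (~S): ~S holds.
  (~N | S): ~N holds.
  (N | R | ~S): ~S holds.
  (~N | R | S): ~N holds.
  (N | ~R): ~R holds.
  (N | ~R | ~S): ~R holds.
All clauses satisfied.

S: False, R: False, N: False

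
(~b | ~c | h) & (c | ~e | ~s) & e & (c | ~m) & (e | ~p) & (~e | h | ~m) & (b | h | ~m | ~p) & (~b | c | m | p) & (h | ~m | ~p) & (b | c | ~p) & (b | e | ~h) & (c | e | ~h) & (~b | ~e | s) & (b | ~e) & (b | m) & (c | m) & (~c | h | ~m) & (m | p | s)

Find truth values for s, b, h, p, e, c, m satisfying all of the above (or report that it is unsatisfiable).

s: True, b: True, h: True, p: False, e: True, c: True, m: True

Unit clause (e) forces e = True.
In (b | ~e) only b is left, so b = True.
In (~b | ~e | s) only s is left, so s = True.
In (c | ~e | ~s) only c is left, so c = True.
In (~b | ~c | h) only h is left, so h = True.
Set p = False.
Set m = True.
All clauses satisfied.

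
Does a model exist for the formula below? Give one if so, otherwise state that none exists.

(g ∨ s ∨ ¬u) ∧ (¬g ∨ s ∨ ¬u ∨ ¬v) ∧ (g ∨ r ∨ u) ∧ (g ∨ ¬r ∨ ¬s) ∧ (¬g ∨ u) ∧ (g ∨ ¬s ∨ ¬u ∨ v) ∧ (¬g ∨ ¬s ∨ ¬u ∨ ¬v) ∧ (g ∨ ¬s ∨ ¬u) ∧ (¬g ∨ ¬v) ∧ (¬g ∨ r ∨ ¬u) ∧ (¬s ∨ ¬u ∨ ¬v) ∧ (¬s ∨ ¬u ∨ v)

g: False, u: False, s: False, v: False, r: True

Set g = False.
Set u = False.
  then (g ∨ r ∨ u) forces r = True.
  then (g ∨ ¬r ∨ ¬s) forces s = False.
Set v = False.
All clauses satisfied.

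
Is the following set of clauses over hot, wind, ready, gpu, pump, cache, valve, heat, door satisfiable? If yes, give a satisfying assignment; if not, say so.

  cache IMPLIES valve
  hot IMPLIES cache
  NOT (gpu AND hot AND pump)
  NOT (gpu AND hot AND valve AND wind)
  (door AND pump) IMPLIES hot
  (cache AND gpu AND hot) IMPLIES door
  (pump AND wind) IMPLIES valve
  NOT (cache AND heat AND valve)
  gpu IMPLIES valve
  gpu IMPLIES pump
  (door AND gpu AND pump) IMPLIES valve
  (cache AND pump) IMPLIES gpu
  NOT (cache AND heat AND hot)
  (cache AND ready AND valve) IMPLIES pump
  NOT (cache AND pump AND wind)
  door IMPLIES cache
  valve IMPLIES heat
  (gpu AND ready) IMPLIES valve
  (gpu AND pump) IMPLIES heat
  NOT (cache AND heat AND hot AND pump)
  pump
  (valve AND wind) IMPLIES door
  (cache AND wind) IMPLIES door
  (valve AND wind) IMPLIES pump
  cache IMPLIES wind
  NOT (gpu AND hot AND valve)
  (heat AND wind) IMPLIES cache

Unit clause (pump) forces pump = True.
Try hot = True:
  (cache OR NOT hot) forces cache = True.
  (NOT cache OR gpu OR NOT pump) forces gpu = True.
  clause (NOT gpu OR NOT hot OR NOT pump) is falsified — backtrack.
So hot = False.
  then (NOT door OR hot OR NOT pump) forces door = False.
Set wind = False.
  then (NOT cache OR wind) forces cache = False.
Set ready = False.
Set gpu = False.
Set valve = False.
Set heat = True.
All clauses satisfied.

hot=F, wind=F, ready=F, gpu=F, pump=T, cache=F, valve=F, heat=T, door=F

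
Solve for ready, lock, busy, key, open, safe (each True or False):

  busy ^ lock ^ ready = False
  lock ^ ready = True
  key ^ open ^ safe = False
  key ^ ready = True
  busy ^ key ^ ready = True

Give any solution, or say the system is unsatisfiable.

Unsatisfiable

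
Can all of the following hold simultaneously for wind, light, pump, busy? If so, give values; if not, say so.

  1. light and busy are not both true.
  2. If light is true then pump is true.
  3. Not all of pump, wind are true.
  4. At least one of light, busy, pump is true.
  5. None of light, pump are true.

wind=T; light=F; pump=F; busy=T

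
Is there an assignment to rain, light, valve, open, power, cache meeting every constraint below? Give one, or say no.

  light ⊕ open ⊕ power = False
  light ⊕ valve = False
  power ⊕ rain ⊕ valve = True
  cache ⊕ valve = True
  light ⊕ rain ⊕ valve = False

rain = False, light = True, valve = True, open = True, power = False, cache = False

light ⊕ open ⊕ power = T ⊕ T ⊕ F = False ✓
light ⊕ valve = T ⊕ T = False ✓
power ⊕ rain ⊕ valve = F ⊕ F ⊕ T = True ✓
cache ⊕ valve = F ⊕ T = True ✓
light ⊕ rain ⊕ valve = T ⊕ F ⊕ T = False ✓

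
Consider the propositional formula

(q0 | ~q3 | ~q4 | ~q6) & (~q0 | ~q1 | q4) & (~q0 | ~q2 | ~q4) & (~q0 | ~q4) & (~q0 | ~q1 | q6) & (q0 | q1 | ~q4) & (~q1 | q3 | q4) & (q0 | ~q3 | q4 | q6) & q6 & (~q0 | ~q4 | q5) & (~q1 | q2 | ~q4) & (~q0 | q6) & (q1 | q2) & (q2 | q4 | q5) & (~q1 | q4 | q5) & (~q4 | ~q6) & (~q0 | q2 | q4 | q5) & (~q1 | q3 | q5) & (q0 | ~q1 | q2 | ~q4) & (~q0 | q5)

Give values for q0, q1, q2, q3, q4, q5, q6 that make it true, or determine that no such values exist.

Unit clause (q6) forces q6 = True.
In (~q4 | ~q6) only ~q4 is left, so q4 = False.
Set q0 = False.
Set q1 = False.
  then (q1 | q2) forces q2 = True.
Set q3 = False.
Set q5 = False.
All clauses satisfied.

q0 = False, q1 = False, q2 = True, q3 = False, q4 = False, q5 = False, q6 = True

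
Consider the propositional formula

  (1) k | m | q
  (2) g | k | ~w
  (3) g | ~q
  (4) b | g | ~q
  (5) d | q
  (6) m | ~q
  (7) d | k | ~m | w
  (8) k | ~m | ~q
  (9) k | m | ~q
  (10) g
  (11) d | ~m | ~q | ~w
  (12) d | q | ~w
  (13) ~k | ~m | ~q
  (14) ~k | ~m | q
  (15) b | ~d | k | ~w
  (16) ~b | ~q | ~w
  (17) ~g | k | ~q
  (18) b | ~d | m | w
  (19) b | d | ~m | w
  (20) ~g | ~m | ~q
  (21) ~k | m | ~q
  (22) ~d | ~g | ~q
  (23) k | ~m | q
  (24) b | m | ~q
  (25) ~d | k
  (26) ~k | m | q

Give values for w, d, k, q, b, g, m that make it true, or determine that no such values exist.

Case q = True:
  (g | ~q) forces g = True.
  (m | ~q) forces m = True.
  Clause (~g | ~m | ~q) is falsified — contradiction.
Case q = False:
  (d | q) forces d = True.
  (g) forces g = True.
  (~d | k) forces k = True.
  (~k | ~m | q) forces m = False.
  Clause (~k | m | q) is falsified — contradiction.
Both cases fail, so the formula is unsatisfiable.

The formula is unsatisfiable.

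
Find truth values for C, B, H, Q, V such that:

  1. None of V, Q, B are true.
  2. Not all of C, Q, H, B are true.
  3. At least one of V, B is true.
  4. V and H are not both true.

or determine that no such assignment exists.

Case B = True:
  Constraint (1) is violated (B=T) — contradiction.
Case B = False:
  (1) forces V = False.
  Constraint (3) is violated (V=F, B=F) — contradiction.
Both cases fail — unsatisfiable.

No satisfying assignment exists.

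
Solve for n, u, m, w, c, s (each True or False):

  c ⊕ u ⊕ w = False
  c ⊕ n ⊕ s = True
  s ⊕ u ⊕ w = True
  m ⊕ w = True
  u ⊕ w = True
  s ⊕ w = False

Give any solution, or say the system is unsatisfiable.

n = False, u = True, m = True, w = False, c = True, s = False

c ⊕ u ⊕ w = T ⊕ T ⊕ F = False ✓
c ⊕ n ⊕ s = T ⊕ F ⊕ F = True ✓
s ⊕ u ⊕ w = F ⊕ T ⊕ F = True ✓
m ⊕ w = T ⊕ F = True ✓
u ⊕ w = T ⊕ F = True ✓
s ⊕ w = F ⊕ F = False ✓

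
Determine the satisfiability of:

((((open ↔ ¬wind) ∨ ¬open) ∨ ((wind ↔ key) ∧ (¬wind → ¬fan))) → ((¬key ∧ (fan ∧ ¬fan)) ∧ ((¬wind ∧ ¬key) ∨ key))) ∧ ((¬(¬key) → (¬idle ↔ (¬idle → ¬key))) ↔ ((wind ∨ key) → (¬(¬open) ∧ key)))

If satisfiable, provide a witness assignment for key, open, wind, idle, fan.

Case key = True: the formula simplifies to ¬((((open ↔ ¬wind) ∨ ¬open) ∨ (wind ∧ (¬wind → ¬fan)))) ∧ ((¬idle ↔ idle) ↔ ¬(¬open)).
  wind = True: the conjunct ¬((((open ↔ ¬wind) ∨ ¬open) ∨ (wind ∧ (¬wind → ¬fan)))) becomes ¬(((¬open ∨ ¬open) ∨ True)) = False.
  wind = False: simplifies to ¬((open ∨ ¬open)) ∧ ((¬idle ↔ idle) ↔ ¬(¬open)).
    open = True: the conjunct ¬((open ∨ ¬open)) becomes ¬((True ∨ False)) = False.
    open = False: the conjunct ¬((open ∨ ¬open)) becomes ¬((False ∨ True)) = False.
Case key = False: the formula simplifies to ((((open ↔ ¬wind) ∨ ¬open) ∨ (¬wind ∧ (¬wind → ¬fan))) → ((fan ∧ ¬fan) ∧ ¬wind)) ∧ ¬wind.
  wind = True: the conjunct ¬wind is False.
  wind = False: simplifies to ((open ∨ ¬open) ∨ ¬fan) → (fan ∧ ¬fan).
    fan = True: simplifies to ¬((open ∨ ¬open)).
      open = True: this becomes ¬((True ∨ False)) = False.
      open = False: this becomes ¬((False ∨ True)) = False.
    fan = False: this becomes ((open ∨ ¬open) ∨ True) → (False ∧ True) = False.
Both cases fail — unsatisfiable.

Unsatisfiable — no assignment works.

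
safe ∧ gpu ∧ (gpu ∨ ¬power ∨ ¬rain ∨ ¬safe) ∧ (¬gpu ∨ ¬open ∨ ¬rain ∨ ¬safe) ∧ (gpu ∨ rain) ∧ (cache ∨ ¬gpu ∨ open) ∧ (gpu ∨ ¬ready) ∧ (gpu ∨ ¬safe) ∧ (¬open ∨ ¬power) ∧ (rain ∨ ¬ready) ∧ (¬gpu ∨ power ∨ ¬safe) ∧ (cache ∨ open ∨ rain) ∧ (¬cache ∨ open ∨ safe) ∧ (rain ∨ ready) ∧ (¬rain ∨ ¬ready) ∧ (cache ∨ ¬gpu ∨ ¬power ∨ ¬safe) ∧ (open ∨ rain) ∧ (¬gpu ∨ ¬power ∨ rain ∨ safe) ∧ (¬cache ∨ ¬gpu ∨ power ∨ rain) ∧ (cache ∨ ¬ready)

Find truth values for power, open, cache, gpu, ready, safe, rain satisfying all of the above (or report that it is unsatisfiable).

power = True, open = False, cache = True, gpu = True, ready = False, safe = True, rain = True

Unit clause (safe) forces safe = True.
Unit clause (gpu) forces gpu = True.
In (¬gpu ∨ power ∨ ¬safe) only power is left, so power = True.
In (cache ∨ ¬gpu ∨ ¬power ∨ ¬safe) only cache is left, so cache = True.
In (¬open ∨ ¬power) only ¬open is left, so open = False.
In (open ∨ rain) only rain is left, so rain = True.
In (¬rain ∨ ¬ready) only ¬ready is left, so ready = False.
All clauses satisfied.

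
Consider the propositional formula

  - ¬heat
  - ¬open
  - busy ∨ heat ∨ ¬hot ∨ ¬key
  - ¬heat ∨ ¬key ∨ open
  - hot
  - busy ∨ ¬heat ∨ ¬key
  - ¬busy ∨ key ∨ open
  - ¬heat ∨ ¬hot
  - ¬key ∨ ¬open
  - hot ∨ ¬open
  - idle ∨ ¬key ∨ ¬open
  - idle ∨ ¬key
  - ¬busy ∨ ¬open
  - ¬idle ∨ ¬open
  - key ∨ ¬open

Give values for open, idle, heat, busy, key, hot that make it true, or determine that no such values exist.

open = False, idle = True, heat = False, busy = True, key = True, hot = True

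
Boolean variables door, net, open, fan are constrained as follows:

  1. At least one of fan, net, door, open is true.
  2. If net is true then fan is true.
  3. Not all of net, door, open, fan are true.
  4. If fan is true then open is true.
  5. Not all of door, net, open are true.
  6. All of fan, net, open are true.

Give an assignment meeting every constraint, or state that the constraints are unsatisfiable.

door = False, net = True, open = True, fan = True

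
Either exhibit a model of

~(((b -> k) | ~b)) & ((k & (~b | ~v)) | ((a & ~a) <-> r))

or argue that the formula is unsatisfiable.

r = False; v = True; a = True; b = True; k = False

  ~(((b -> k) | ~b)) = True
    (b -> k) | ~b = False
      b -> k = False
      ~b = False
  (k & (~b | ~v)) | ((a & ~a) <-> r) = True
    k & (~b | ~v) = False
      ~b | ~v = False
        ~b = False
        ~v = False
    (a & ~a) <-> r = True
      a & ~a = False
        ~a = False
Both conjuncts True, so the formula holds.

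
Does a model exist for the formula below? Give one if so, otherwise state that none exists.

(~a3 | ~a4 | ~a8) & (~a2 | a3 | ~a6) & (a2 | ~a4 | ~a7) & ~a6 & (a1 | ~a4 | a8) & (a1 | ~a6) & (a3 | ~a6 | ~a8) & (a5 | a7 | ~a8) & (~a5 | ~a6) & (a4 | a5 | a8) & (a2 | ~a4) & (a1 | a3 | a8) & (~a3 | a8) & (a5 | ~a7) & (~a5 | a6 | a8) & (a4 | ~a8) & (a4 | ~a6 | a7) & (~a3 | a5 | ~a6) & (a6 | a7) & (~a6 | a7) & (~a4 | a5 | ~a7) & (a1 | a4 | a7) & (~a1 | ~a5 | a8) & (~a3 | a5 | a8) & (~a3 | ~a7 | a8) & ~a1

Unit clause (~a6) forces a6 = False.
In (a6 | a7) only a7 is left, so a7 = True.
Unit clause (~a1) forces a1 = False.
In (a5 | ~a7) only a5 is left, so a5 = True.
In (~a5 | a6 | a8) only a8 is left, so a8 = True.
In (a4 | ~a8) only a4 is left, so a4 = True.
In (~a3 | ~a4 | ~a8) only ~a3 is left, so a3 = False.
In (a2 | ~a4 | ~a7) only a2 is left, so a2 = True.
All clauses satisfied.

a1=F, a2=T, a3=F, a4=T, a5=T, a6=F, a7=T, a8=T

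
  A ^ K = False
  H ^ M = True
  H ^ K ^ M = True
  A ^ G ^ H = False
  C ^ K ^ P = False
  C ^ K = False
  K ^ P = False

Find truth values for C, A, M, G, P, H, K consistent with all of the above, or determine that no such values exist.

C = False, A = False, M = True, G = False, P = False, H = False, K = False

A ^ K = F ^ F = False ✓
H ^ M = F ^ T = True ✓
H ^ K ^ M = F ^ F ^ T = True ✓
A ^ G ^ H = F ^ F ^ F = False ✓
C ^ K ^ P = F ^ F ^ F = False ✓
C ^ K = F ^ F = False ✓
K ^ P = F ^ F = False ✓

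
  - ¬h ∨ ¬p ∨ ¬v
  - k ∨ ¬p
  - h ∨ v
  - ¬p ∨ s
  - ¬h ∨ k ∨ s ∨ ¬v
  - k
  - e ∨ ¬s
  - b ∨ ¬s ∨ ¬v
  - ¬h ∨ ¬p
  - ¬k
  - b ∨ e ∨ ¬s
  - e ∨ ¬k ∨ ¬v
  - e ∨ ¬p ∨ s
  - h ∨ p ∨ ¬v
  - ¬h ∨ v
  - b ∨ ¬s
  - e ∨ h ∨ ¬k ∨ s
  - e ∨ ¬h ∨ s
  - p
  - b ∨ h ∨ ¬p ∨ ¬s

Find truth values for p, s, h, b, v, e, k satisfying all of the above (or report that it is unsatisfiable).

No satisfying assignment exists.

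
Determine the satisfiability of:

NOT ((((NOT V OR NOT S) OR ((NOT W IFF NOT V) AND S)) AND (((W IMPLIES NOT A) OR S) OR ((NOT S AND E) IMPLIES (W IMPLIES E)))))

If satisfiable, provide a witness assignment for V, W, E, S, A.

V: True, W: False, E: True, S: True, A: True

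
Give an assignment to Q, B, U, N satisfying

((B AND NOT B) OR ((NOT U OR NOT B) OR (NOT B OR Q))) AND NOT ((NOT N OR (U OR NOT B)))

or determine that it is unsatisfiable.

Q = True, B = True, U = False, N = True

  (B AND NOT B) OR ((NOT U OR NOT B) OR (NOT B OR Q)) = True
    B AND NOT B = False
      NOT B = False
    (NOT U OR NOT B) OR (NOT B OR Q) = True
      NOT U OR NOT B = True
        NOT U = True
        NOT B = False
      NOT B OR Q = True
        NOT B = False
  NOT ((NOT N OR (U OR NOT B))) = True
    NOT N OR (U OR NOT B) = False
      NOT N = False
      U OR NOT B = False
        NOT B = False
Both conjuncts True, so the formula holds.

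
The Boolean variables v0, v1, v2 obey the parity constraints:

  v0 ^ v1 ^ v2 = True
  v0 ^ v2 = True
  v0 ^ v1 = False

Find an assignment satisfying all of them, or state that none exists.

v0: False, v1: False, v2: True

v0 ^ v1 ^ v2 = F ^ F ^ T = True ✓
v0 ^ v2 = F ^ T = True ✓
v0 ^ v1 = F ^ F = False ✓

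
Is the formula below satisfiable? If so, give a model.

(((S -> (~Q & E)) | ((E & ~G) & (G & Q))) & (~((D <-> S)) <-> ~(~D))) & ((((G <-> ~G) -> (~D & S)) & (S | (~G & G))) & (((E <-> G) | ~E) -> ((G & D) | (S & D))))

Unsatisfiable

Case G = True: the formula simplifies to ((S -> (~Q & E)) & (~((D <-> S)) <-> ~(~D))) & (S & ((E | ~E) -> (D | (S & D)))).
  S = True: simplifies to ((~Q & E) & (~D <-> ~(~D))) & ((E | ~E) -> (D | D)).
    D = True: the conjunct ~D <-> ~(~D) becomes ~True <-> ~False = False.
    D = False: the conjunct ~D <-> ~(~D) becomes ~False <-> ~True = False.
  S = False: the conjunct S is False.
Case G = False: the formula simplifies to ((S -> (~Q & E)) & (~((D <-> S)) <-> ~(~D))) & (S & ((~E | ~E) -> (S & D))).
  S = True: simplifies to ((~Q & E) & (~D <-> ~(~D))) & ((~E | ~E) -> D).
    D = True: the conjunct ~D <-> ~(~D) becomes ~True <-> ~False = False.
    D = False: the conjunct ~D <-> ~(~D) becomes ~False <-> ~True = False.
  S = False: the conjunct S is False.
Both cases fail — unsatisfiable.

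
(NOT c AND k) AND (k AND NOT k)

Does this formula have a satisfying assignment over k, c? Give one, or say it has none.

Case k = True: the conjunct NOT k is False.
Case k = False: the conjunct k is False.
Both cases fail — unsatisfiable.

Unsatisfiable — no assignment works.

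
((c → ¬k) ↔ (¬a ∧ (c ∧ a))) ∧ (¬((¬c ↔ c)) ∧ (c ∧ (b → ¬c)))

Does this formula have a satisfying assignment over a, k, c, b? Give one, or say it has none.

a = True, k = True, c = True, b = False

  (c → ¬k) ↔ (¬a ∧ (c ∧ a)) = True
    c → ¬k = False
      ¬k = False
    ¬a ∧ (c ∧ a) = False
      ¬a = False
      c ∧ a = True
  ¬((¬c ↔ c)) ∧ (c ∧ (b → ¬c)) = True
    ¬((¬c ↔ c)) = True
      ¬c ↔ c = False
        ¬c = False
    c ∧ (b → ¬c) = True
      b → ¬c = True
        ¬c = False
Both conjuncts True, so the formula holds.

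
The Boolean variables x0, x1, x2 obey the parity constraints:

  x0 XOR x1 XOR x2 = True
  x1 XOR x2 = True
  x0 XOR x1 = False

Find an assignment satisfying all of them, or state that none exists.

x0 = False; x1 = False; x2 = True

x0 XOR x1 XOR x2 = F XOR F XOR T = True ✓
x1 XOR x2 = F XOR T = True ✓
x0 XOR x1 = F XOR F = False ✓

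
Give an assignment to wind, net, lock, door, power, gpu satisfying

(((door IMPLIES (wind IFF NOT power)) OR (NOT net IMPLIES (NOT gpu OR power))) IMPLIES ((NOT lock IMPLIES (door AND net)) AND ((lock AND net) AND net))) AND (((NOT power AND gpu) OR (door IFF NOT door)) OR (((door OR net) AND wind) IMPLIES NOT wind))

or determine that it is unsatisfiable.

wind = False, net = False, lock = False, door = True, power = False, gpu = True

  ((door IMPLIES (wind IFF NOT power)) OR (NOT net IMPLIES (NOT gpu OR power))) IMPLIES ((NOT lock IMPLIES (door AND net)) AND ((lock AND net) AND net)) = True
    (door IMPLIES (wind IFF NOT power)) OR (NOT net IMPLIES (NOT gpu OR power)) = False
      door IMPLIES (wind IFF NOT power) = False
        wind IFF NOT power = False
          NOT power = True
      NOT net IMPLIES (NOT gpu OR power) = False
        NOT net = True
        NOT gpu OR power = False
          NOT gpu = False
    (NOT lock IMPLIES (door AND net)) AND ((lock AND net) AND net) = False
      NOT lock IMPLIES (door AND net) = False
        NOT lock = True
        door AND net = False
      (lock AND net) AND net = False
        lock AND net = False
  ((NOT power AND gpu) OR (door IFF NOT door)) OR (((door OR net) AND wind) IMPLIES NOT wind) = True
    (NOT power AND gpu) OR (door IFF NOT door) = True
      NOT power AND gpu = True
        NOT power = True
      door IFF NOT door = False
        NOT door = False
    ((door OR net) AND wind) IMPLIES NOT wind = True
      (door OR net) AND wind = False
        door OR net = True
      NOT wind = True
Both conjuncts True, so the formula holds.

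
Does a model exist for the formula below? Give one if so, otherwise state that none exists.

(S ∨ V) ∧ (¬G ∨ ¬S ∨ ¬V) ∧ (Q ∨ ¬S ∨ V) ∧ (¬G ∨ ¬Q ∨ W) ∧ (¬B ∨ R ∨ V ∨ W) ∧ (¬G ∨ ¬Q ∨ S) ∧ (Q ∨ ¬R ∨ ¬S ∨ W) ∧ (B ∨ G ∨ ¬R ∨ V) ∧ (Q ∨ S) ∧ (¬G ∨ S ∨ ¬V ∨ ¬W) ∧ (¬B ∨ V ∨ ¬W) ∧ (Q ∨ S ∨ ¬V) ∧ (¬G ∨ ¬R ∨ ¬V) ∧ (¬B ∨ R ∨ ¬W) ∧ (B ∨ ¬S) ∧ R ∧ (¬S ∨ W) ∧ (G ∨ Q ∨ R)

Q = True, R = True, B = False, V = True, G = False, S = False, W = False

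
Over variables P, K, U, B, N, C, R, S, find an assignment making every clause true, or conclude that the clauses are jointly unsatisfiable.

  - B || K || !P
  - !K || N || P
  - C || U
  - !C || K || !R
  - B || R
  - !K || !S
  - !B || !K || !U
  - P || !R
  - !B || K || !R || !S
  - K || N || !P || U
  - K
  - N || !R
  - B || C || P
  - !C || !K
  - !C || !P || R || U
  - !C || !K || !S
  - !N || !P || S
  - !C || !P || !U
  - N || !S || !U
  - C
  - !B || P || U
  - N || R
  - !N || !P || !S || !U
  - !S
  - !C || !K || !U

Case C = True:
  (K) forces K = True.
  Clause (!C || !K) is falsified — contradiction.
Case C = False:
  Clause (C) is falsified — contradiction.
Both cases fail, so the formula is unsatisfiable.

Unsatisfiable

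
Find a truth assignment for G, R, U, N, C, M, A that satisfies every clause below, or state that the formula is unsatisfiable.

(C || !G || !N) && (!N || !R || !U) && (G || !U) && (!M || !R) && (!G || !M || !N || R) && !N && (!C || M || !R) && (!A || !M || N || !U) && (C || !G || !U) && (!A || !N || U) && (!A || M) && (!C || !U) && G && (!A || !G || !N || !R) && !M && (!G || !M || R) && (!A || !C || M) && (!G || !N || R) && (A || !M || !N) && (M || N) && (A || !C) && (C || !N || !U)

Unsatisfiable

Case M = True:
  Clause (!M) is falsified — contradiction.
Case M = False:
  (!N) forces N = False.
  Clause (M || N) is falsified — contradiction.
Both cases fail, so the formula is unsatisfiable.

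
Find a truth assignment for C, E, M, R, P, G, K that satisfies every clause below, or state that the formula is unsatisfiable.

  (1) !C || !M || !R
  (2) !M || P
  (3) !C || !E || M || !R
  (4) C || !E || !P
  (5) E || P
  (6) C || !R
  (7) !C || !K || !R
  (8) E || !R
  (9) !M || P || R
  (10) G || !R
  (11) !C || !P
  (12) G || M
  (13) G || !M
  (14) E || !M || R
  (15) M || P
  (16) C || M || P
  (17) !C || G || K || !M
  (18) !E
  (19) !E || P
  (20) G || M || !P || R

C=F, E=F, M=F, R=F, P=T, G=T, K=T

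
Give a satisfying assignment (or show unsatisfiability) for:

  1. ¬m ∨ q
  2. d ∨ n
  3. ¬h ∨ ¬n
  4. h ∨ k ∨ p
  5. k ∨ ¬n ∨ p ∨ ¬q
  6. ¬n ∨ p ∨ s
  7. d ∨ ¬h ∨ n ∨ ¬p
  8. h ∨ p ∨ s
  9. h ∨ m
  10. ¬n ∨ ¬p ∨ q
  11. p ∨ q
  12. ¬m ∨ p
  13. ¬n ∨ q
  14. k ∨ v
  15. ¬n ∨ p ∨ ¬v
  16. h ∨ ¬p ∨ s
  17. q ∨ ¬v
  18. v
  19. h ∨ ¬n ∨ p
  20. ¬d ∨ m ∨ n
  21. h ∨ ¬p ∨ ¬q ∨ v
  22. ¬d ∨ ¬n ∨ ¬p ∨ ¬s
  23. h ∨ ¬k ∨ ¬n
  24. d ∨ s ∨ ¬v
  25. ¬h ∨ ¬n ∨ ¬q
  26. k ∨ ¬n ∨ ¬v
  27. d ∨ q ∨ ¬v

Unit clause (v) forces v = True.
In (q ∨ ¬v) only q is left, so q = True.
Set k = True.
Set s = True.
Try n = True:
  (¬h ∨ ¬n) forces h = False.
  clause (h ∨ ¬k ∨ ¬n) is falsified — backtrack.
So n = False.
  then (d ∨ n) forces d = True.
  then (¬d ∨ m ∨ n) forces m = True.
  then (¬m ∨ p) forces p = True.
Set h = True.
All clauses satisfied.

v = True; k = True; q = True; s = True; n = False; m = True; p = True; d = True; h = True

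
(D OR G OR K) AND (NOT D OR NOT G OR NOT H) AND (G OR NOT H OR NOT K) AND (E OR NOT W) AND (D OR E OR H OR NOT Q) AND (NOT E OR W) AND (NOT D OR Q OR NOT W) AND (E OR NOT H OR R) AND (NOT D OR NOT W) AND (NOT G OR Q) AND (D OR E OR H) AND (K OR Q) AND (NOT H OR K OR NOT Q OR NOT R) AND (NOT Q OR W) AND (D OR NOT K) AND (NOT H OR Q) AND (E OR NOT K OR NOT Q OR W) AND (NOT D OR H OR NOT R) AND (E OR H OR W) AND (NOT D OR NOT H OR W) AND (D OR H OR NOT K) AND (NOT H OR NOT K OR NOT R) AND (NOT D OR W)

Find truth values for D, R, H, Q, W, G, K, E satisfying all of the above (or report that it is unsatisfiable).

D: False, R: False, H: False, Q: True, W: True, G: True, K: False, E: True

Try D = True:
  (NOT D OR NOT W) forces W = False.
  clause (NOT D OR W) is falsified — backtrack.
So D = False.
  then (D OR NOT K) forces K = False.
  then (D OR G OR K) forces G = True.
  then (NOT G OR Q) forces Q = True.
  then (NOT Q OR W) forces W = True.
  then (E OR NOT W) forces E = True.
Set R = False.
Set H = False.
All clauses satisfied.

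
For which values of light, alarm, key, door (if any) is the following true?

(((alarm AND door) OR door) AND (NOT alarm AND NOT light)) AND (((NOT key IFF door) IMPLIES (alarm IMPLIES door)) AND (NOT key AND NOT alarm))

light: False, alarm: False, key: False, door: True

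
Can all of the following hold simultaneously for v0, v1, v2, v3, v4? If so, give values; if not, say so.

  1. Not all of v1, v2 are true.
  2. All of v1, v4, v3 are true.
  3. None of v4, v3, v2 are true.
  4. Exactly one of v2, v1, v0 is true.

Case v3 = True:
  Constraint (3) is violated (v3=T) — contradiction.
Case v3 = False:
  Constraint (2) is violated (v3=F) — contradiction.
Both cases fail — unsatisfiable.

UNSATISFIABLE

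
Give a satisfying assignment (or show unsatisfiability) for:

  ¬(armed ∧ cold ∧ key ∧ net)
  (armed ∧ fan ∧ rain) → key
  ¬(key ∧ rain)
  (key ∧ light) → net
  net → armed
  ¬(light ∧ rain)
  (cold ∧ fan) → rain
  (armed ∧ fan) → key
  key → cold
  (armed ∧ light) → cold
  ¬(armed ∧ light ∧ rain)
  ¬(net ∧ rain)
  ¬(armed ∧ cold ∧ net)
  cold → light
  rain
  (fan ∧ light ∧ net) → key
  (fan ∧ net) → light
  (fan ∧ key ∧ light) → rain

Unit clause (rain) forces rain = True.
In (¬light ∨ ¬rain) only ¬light is left, so light = False.
In (¬key ∨ ¬rain) only ¬key is left, so key = False.
In (¬net ∨ ¬rain) only ¬net is left, so net = False.
In (¬cold ∨ light) only ¬cold is left, so cold = False.
Set armed = False.
Set fan = True.
All clauses satisfied.

net: False, light: False, armed: False, rain: True, fan: True, key: False, cold: False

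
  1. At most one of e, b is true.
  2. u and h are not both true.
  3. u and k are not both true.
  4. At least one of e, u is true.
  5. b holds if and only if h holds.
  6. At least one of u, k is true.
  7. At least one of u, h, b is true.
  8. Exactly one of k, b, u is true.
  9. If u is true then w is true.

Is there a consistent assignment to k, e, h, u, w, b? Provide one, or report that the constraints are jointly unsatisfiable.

k=F, e=T, h=F, u=T, w=T, b=F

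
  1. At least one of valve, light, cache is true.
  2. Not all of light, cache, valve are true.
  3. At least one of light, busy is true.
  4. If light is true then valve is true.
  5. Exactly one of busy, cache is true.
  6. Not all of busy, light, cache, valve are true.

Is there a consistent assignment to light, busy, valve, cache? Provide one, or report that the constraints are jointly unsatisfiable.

light=T; busy=T; valve=T; cache=F

  (1) {valve, light, cache}: 2 true — at least one ✓
  (2) {light, cache, valve}: 2/3 true — not all ✓
  (3) {light, busy}: 2 true — at least one ✓
  (4) light=T ⇒ valve: T ✓
  (5) {busy, cache}: 1 true — exactly one ✓
  (6) {busy, light, cache, valve}: 3/4 true — not all ✓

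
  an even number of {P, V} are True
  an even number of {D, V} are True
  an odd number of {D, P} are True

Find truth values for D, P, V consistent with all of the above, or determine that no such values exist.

Adding constraints 1, 2, 3 mod 2: every variable appears an even number of times on the left, so the left side is 0.
But the right sides sum to 1 (mod 2). 0 ≠ 1 — the system is inconsistent.

Unsatisfiable — no assignment works.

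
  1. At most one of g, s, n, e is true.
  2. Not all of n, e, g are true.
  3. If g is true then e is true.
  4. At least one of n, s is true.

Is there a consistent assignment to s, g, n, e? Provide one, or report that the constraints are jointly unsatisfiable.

s = True, g = False, n = False, e = False

  (1) {g, s, n, e}: 1 true — at most one ✓
  (2) {n, e, g}: 0/3 true — not all ✓
  (3) g=F ⇒ e: vacuous ✓
  (4) {n, s}: 1 true — at least one ✓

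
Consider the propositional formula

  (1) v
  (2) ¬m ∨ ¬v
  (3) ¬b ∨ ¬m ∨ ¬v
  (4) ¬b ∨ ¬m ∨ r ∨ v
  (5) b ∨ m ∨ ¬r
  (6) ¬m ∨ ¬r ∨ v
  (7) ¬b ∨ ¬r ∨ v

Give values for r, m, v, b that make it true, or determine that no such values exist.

r=T, m=F, v=T, b=T

Unit clause (v) forces v = True.
In (¬m ∨ ¬v) only ¬m is left, so m = False.
Set r = True.
  then (b ∨ m ∨ ¬r) forces b = True.
All clauses satisfied.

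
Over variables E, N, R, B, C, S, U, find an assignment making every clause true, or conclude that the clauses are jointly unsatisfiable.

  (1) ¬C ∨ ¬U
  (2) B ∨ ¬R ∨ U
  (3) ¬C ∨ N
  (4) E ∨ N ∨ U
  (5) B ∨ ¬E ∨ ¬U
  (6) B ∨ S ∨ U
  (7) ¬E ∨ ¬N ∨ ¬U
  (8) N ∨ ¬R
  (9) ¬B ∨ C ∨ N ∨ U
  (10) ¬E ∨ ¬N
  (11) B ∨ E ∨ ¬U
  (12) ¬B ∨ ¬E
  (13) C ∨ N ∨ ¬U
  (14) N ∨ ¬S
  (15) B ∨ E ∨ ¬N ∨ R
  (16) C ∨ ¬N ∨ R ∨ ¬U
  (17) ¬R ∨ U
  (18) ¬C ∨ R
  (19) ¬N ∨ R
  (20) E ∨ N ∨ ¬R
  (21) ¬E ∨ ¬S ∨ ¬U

Set E = False.
Try N = False:
  (¬C ∨ N) forces C = False.
  (E ∨ N ∨ U) forces U = True.
  clause (C ∨ N ∨ ¬U) is falsified — backtrack.
So N = True.
  then (¬N ∨ R) forces R = True.
  then (¬R ∨ U) forces U = True.
  then (¬C ∨ ¬U) forces C = False.
  then (B ∨ E ∨ ¬U) forces B = True.
Set S = False.
All clauses satisfied.

E: False; N: True; R: True; B: True; C: False; S: False; U: True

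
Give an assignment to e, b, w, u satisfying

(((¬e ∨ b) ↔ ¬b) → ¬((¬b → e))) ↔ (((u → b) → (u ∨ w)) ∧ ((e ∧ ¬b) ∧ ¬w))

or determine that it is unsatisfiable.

e = True, b = False, w = False, u = True

  (((¬e ∨ b) ↔ ¬b) → ¬((¬b → e))) ↔ (((u → b) → (u ∨ w)) ∧ ((e ∧ ¬b) ∧ ¬w)) = True
    ((¬e ∨ b) ↔ ¬b) → ¬((¬b → e)) = True
      (¬e ∨ b) ↔ ¬b = False
        ¬e ∨ b = False
          ¬e = False
        ¬b = True
      ¬((¬b → e)) = False
        ¬b → e = True
          ¬b = True
    ((u → b) → (u ∨ w)) ∧ ((e ∧ ¬b) ∧ ¬w) = True
      (u → b) → (u ∨ w) = True
        u → b = False
        u ∨ w = True
      (e ∧ ¬b) ∧ ¬w = True
        e ∧ ¬b = True
          ¬b = True
        ¬w = True
The formula evaluates to True.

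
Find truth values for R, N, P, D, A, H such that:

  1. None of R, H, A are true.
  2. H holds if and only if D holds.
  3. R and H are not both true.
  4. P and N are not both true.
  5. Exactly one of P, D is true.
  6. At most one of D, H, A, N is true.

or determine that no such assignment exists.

R = False, N = False, P = True, D = False, A = False, H = False

  (1) {R, H, A}: 0 true — none ✓
  (2) H=F, D=F — same ✓
  (3) R=F, H=F — not both ✓
  (4) P=T, N=F — not both ✓
  (5) {P, D}: 1 true — exactly one ✓
  (6) {D, H, A, N}: 0 true — at most one ✓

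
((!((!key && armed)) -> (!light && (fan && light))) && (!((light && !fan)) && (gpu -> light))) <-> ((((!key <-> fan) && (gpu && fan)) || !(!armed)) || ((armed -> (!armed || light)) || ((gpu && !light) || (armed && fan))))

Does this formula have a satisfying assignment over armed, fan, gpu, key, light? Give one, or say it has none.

armed = True, fan = False, gpu = False, key = False, light = False

  ((!((!key && armed)) -> (!light && (fan && light))) && (!((light && !fan)) && (gpu -> light))) <-> ((((!key <-> fan) && (gpu && fan)) || !(!armed)) || ((armed -> (!armed || light)) || ((gpu && !light) || (armed && fan)))) = True
    (!((!key && armed)) -> (!light && (fan && light))) && (!((light && !fan)) && (gpu -> light)) = True
      !((!key && armed)) -> (!light && (fan && light)) = True
        !((!key && armed)) = False
          !key && armed = True
            !key = True
        !light && (fan && light) = False
          !light = True
          fan && light = False
      !((light && !fan)) && (gpu -> light) = True
        !((light && !fan)) = True
          light && !fan = False
            !fan = True
        gpu -> light = True
    (((!key <-> fan) && (gpu && fan)) || !(!armed)) || ((armed -> (!armed || light)) || ((gpu && !light) || (armed && fan))) = True
      ((!key <-> fan) && (gpu && fan)) || !(!armed) = True
        (!key <-> fan) && (gpu && fan) = False
          !key <-> fan = False
            !key = True
          gpu && fan = False
        !(!armed) = True
          !armed = False
      (armed -> (!armed || light)) || ((gpu && !light) || (armed && fan)) = False
        armed -> (!armed || light) = False
          !armed || light = False
            !armed = False
        (gpu && !light) || (armed && fan) = False
          gpu && !light = False
            !light = True
          armed && fan = False
The formula evaluates to True.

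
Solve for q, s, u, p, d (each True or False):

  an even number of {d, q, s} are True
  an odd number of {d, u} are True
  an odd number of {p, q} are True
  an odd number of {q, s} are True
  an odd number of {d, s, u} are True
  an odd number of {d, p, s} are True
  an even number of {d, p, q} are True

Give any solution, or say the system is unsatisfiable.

q = True; s = False; u = False; p = False; d = True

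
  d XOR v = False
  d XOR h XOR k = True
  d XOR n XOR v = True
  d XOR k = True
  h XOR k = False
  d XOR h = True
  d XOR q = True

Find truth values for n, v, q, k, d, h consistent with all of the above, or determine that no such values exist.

n = True, v = True, q = False, k = False, d = True, h = False

d XOR v = T XOR T = False ✓
d XOR h XOR k = T XOR F XOR F = True ✓
d XOR n XOR v = T XOR T XOR T = True ✓
d XOR k = T XOR F = True ✓
h XOR k = F XOR F = False ✓
d XOR h = T XOR F = True ✓
d XOR q = T XOR F = True ✓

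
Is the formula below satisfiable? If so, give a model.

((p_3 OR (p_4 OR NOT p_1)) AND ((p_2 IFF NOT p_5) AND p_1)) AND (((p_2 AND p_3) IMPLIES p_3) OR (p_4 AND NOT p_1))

p_1 = True, p_2 = True, p_3 = False, p_4 = True, p_5 = False

  (p_3 OR (p_4 OR NOT p_1)) AND ((p_2 IFF NOT p_5) AND p_1) = True
    p_3 OR (p_4 OR NOT p_1) = True
      p_4 OR NOT p_1 = True
        NOT p_1 = False
    (p_2 IFF NOT p_5) AND p_1 = True
      p_2 IFF NOT p_5 = True
        NOT p_5 = True
  ((p_2 AND p_3) IMPLIES p_3) OR (p_4 AND NOT p_1) = True
    (p_2 AND p_3) IMPLIES p_3 = True
      p_2 AND p_3 = False
    p_4 AND NOT p_1 = False
      NOT p_1 = False
Both conjuncts True, so the formula holds.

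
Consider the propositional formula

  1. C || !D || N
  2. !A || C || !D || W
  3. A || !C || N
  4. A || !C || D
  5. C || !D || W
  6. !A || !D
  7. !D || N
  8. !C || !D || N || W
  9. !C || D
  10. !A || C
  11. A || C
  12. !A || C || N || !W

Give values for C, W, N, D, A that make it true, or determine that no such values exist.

C = True, W = True, N = True, D = True, A = False

Try C = False:
  (!A || C) forces A = False.
  clause (A || C) is falsified — backtrack.
So C = True.
  then (!C || D) forces D = True.
  then (!A || !D) forces A = False.
  then (!D || N) forces N = True.
Set W = True.
All clauses satisfied.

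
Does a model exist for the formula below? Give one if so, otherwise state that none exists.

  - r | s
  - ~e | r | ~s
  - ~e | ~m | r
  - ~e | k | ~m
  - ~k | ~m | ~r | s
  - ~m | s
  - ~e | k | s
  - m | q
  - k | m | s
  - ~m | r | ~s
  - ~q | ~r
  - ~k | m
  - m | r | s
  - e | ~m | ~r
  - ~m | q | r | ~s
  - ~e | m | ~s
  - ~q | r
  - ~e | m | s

Set e = True.
Try s = False:
  (r | s) forces r = True.
  (~m | s) forces m = False.
  clause (~e | m | s) is falsified — backtrack.
So s = True.
  then (~e | r | ~s) forces r = True.
  then (~q | ~r) forces q = False.
  then (~e | m | ~s) forces m = True.
  then (~e | k | ~m) forces k = True.
All clauses satisfied.

e=T, s=T, q=F, m=T, r=T, k=T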